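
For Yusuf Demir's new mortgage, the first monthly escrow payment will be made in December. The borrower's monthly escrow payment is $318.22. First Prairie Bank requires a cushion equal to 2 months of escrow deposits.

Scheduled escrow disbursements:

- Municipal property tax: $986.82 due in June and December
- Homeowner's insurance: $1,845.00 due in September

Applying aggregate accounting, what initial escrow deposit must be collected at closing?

Cushion = 2 × $318.22 = $636.44
Trial balance (start $0, +$318.22 each month, − disbursements):
  Dec: +$318.22 − $986.82 → -$668.60
  Jan: +$318.22 → -$350.38
  Feb: +$318.22 → -$32.16
  Mar: +$318.22 → $286.06
  Apr: +$318.22 → $604.28
  May: +$318.22 → $922.50
  Jun: +$318.22 − $986.82 → $253.90
  Jul: +$318.22 → $572.12
  Aug: +$318.22 → $890.34
  Sep: +$318.22 − $1,845.00 → -$636.44
  Oct: +$318.22 → -$318.22
  Nov: +$318.22 → $0.00
Lowest trial balance = -$668.60 (Dec)
Initial deposit = cushion − low point = $636.44 − (-$668.60) = $1,305.04

$1,305.04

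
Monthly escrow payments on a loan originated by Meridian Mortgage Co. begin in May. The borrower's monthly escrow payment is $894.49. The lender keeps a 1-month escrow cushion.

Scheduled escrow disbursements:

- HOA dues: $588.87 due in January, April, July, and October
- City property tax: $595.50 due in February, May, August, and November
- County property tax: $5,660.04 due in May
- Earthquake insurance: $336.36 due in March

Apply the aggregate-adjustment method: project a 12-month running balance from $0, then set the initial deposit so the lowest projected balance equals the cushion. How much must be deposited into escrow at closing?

$6,255.54

Cushion = 1 × $894.49 = $894.49
Trial balance (start $0, +$894.49 each month, − disbursements):
  May: +$894.49 − $6,255.54 → -$5,361.05
  Jun: +$894.49 → -$4,466.56
  Jul: +$894.49 − $588.87 → -$4,160.94
  Aug: +$894.49 − $595.50 → -$3,861.95
  Sep: +$894.49 → -$2,967.46
  Oct: +$894.49 − $588.87 → -$2,661.84
  Nov: +$894.49 − $595.50 → -$2,362.85
  Dec: +$894.49 → -$1,468.36
  Jan: +$894.49 − $588.87 → -$1,162.74
  Feb: +$894.49 − $595.50 → -$863.75
  Mar: +$894.49 − $336.36 → -$305.62
  Apr: +$894.49 − $588.87 → $0.00
Lowest trial balance = -$5,361.05 (May)
Initial deposit = cushion − low point = $894.49 − (-$5,361.05) = $6,255.54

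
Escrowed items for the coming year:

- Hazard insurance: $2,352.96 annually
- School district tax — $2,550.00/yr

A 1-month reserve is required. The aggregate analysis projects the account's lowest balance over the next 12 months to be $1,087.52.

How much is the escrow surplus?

Hazard insurance — $2,352.96
School district tax — $2,550.00
Yearly total = $2,352.96 + $2,550.00 = $4,902.96
Base monthly escrow = $4,902.96 ÷ 12 = $408.58
Required reserve = 1 × $408.58 = $408.58
Surplus = $1,087.52 − $408.58 = $678.94

$678.94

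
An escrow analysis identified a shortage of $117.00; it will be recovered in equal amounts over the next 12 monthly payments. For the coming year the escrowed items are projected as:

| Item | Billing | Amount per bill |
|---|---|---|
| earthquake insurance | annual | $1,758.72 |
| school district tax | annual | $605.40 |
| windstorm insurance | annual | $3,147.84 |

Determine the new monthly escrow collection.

Earthquake insurance = $1,758.72/yr
School district tax = $605.40/yr
Windstorm insurance = $3,147.84/yr
Annual escrow total = $5,511.96
Base monthly escrow = $5,511.96 ÷ 12 = $459.33
Shortage spread = $117.00 / 12 = $9.75/mo
New monthly escrow = $459.33 + $9.75 = $469.08

$469.08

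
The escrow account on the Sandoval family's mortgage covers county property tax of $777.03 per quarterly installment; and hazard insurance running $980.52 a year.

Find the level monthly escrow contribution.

$340.72

County property tax: $777.03 × 4 = $3,108.12 per year
Hazard insurance: $980.52 per year
Combined annual = $3,108.12 + $980.52 = $4,088.64
Monthly = $4,088.64 ÷ 12 = $340.72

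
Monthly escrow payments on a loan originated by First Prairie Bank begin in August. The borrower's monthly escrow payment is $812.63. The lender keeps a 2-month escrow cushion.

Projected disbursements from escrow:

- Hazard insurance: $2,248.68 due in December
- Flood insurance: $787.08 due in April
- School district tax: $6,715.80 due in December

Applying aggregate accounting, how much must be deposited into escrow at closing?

Cushion = 2 × $812.63 = $1,625.26
Trial balance (start $0, +$812.63 each month, − disbursements):
  Aug: +$812.63 → $812.63
  Sep: +$812.63 → $1,625.26
  Oct: +$812.63 → $2,437.89
  Nov: +$812.63 → $3,250.52
  Dec: +$812.63 − $8,964.48 → -$4,901.33
  Jan: +$812.63 → -$4,088.70
  Feb: +$812.63 → -$3,276.07
  Mar: +$812.63 → -$2,463.44
  Apr: +$812.63 − $787.08 → -$2,437.89
  May: +$812.63 → -$1,625.26
  Jun: +$812.63 → -$812.63
  Jul: +$812.63 → $0.00
Lowest trial balance = -$4,901.33 (Dec)
Initial deposit = cushion − low point = $1,625.26 − (-$4,901.33) = $6,526.59

$6,526.59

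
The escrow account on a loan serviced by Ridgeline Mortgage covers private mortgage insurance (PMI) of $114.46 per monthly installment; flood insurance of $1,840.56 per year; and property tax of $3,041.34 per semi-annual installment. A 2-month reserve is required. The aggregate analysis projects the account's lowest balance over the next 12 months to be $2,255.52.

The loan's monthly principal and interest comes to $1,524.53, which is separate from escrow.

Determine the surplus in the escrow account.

$706.06

Private mortgage insurance (PMI) = $114.46 × 12 = $1,373.52/yr
Flood insurance = $1,840.56/yr
Property tax = $3,041.34 × 2 = $6,082.68/yr
Total per year = $9,296.76
Monthly = $9,296.76 ÷ 12 = $774.73
Required cushion = 2 × $774.73 = $1,549.46
Surplus = $2,255.52 − $1,549.46 = $706.06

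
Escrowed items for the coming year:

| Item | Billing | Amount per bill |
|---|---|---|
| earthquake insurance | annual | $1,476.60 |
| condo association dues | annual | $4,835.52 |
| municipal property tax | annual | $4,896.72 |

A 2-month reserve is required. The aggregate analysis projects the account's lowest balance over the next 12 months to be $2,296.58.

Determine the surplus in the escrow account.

Earthquake insurance = $1,476.60/yr
Condo association dues = $4,835.52/yr
Municipal property tax = $4,896.72/yr
Annual escrow total = $1,476.60 + $4,835.52 + $4,896.72 = $11,208.84
Monthly escrow = $11,208.84 ÷ 12 = $934.07
Cushion = 2 × $934.07 = $1,868.14
Excess over cushion: $2,296.58 − $1,868.14 = $428.44

$428.44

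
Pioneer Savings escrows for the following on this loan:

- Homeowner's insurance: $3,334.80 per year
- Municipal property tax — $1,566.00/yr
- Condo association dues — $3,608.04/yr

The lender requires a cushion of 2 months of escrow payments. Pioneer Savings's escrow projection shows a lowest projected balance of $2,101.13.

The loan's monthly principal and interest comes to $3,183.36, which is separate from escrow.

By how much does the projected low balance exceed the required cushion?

$682.99

Homeowner's insurance = $3,334.80
Municipal property tax = $1,566.00
Condo association dues = $3,608.04
Yearly total = $8,508.84
Per month = $8,508.84 / 12 = $709.07
Required cushion = 2 × $709.07 = $1,418.14
Excess over cushion: $2,101.13 − $1,418.14 = $682.99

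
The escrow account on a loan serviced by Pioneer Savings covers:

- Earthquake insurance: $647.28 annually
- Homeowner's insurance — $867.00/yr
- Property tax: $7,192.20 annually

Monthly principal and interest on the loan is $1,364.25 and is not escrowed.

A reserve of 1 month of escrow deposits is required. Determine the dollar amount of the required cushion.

Earthquake insurance — $647.28/yr
Homeowner's insurance — $867.00/yr
Property tax — $7,192.20/yr
Annual escrow total = $647.28 + $867.00 + $7,192.20 = $8,706.48
Monthly escrow = $8,706.48 ÷ 12 = $725.54
Cushion = 1 × $725.54 = $725.54

$725.54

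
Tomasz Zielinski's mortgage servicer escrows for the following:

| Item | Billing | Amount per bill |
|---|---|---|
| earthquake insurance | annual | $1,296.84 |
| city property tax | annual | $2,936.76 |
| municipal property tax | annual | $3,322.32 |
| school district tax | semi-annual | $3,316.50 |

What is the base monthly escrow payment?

$1,182.41

Earthquake insurance: $1,296.84
City property tax: $2,936.76
Municipal property tax: $3,322.32
School district tax: $3,316.50 × 2 = $6,633.00
Total per year = $14,188.92
Monthly = $14,188.92 ÷ 12 = $1,182.41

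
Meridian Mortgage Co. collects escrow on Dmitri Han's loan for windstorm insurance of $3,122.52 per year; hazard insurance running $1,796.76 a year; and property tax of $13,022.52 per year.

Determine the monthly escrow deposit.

Windstorm insurance — $3,122.52 per year
Hazard insurance — $1,796.76 per year
Property tax — $13,022.52 per year
Annual escrow total = $17,941.80
Per month = $17,941.80 / 12 = $1,495.15

$1,495.15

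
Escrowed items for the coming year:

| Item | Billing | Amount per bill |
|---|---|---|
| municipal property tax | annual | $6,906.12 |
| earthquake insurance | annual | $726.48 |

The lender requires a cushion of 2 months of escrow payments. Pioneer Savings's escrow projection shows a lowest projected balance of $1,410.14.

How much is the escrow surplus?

$138.04

Municipal property tax: $6,906.12 per year
Earthquake insurance: $726.48 per year
Total per year = $7,632.60
Base monthly escrow = $7,632.60 / 12 = $636.05
Required reserve = 2 × $636.05 = $1,272.10
Surplus = $1,410.14 − $1,272.10 = $138.04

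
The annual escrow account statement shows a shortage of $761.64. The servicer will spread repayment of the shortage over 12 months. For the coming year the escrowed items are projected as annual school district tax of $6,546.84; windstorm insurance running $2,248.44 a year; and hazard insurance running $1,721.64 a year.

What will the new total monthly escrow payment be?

School district tax = $6,546.84/yr
Windstorm insurance = $2,248.44/yr
Hazard insurance = $1,721.64/yr
Yearly total = $6,546.84 + $2,248.44 + $1,721.64 = $10,516.92
Per month = $10,516.92 / 12 = $876.41
Shortage per month = $761.64 ÷ 12 = $63.47
Adjusted monthly = $876.41 + $63.47 = $939.88

$939.88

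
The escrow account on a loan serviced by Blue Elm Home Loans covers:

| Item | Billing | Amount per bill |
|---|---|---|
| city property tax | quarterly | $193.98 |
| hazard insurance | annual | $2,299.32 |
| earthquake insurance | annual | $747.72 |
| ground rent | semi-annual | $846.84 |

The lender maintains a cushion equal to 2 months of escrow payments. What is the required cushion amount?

City property tax: $193.98 × 4 = $775.92 annually
Hazard insurance: $2,299.32 annually
Earthquake insurance: $747.72 annually
Ground rent: $846.84 × 2 = $1,693.68 annually
Combined annual = $5,516.64
Base monthly escrow = $5,516.64 / 12 = $459.72
Required cushion = 2 × $459.72 = $919.44

$919.44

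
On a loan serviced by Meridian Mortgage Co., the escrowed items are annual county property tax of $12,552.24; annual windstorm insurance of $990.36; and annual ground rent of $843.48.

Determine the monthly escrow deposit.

County property tax = $12,552.24/yr
Windstorm insurance = $990.36/yr
Ground rent = $843.48/yr
Combined annual = $12,552.24 + $990.36 + $843.48 = $14,386.08
Monthly escrow = $14,386.08 ÷ 12 = $1,198.84

$1,198.84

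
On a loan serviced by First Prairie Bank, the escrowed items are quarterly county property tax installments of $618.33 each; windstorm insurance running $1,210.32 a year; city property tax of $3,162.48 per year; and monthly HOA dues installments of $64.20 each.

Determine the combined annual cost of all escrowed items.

$7,616.52

County property tax: $618.33 × 4 = $2,473.32/yr
Windstorm insurance: $1,210.32/yr
City property tax: $3,162.48/yr
HOA dues: $64.20 × 12 = $770.40/yr
Annual escrow total = $7,616.52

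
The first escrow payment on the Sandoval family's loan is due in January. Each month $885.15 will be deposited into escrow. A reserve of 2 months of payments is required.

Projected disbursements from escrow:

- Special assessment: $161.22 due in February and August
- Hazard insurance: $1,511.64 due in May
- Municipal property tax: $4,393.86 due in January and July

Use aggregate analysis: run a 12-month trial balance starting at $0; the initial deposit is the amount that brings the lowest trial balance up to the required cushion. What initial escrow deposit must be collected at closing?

Cushion = 2 × $885.15 = $1,770.30
Trial balance (start $0, +$885.15 each month, − disbursements):
  Jan: +$885.15 − $4,393.86 → -$3,508.71
  Feb: +$885.15 − $161.22 → -$2,784.78
  Mar: +$885.15 → -$1,899.63
  Apr: +$885.15 → -$1,014.48
  May: +$885.15 − $1,511.64 → -$1,640.97
  Jun: +$885.15 → -$755.82
  Jul: +$885.15 − $4,393.86 → -$4,264.53
  Aug: +$885.15 − $161.22 → -$3,540.60
  Sep: +$885.15 → -$2,655.45
  Oct: +$885.15 → -$1,770.30
  Nov: +$885.15 → -$885.15
  Dec: +$885.15 → $0.00
Lowest trial balance = -$4,264.53 (Jul)
Initial deposit = cushion − low point = $1,770.30 − (-$4,264.53) = $6,034.83

$6,034.83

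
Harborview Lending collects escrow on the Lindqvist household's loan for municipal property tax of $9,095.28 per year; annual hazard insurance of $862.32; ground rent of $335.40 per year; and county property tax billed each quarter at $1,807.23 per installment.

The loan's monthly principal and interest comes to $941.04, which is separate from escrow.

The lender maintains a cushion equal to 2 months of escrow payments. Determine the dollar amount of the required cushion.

Municipal property tax: $9,095.28/yr
Hazard insurance: $862.32/yr
Ground rent: $335.40/yr
County property tax: $1,807.23 × 4 = $7,228.92/yr
Annual escrow total = $9,095.28 + $862.32 + $335.40 + $7,228.92 = $17,521.92
Per month = $17,521.92 / 12 = $1,460.16
Reserve = 2 × $1,460.16 = $2,920.32

$2,920.32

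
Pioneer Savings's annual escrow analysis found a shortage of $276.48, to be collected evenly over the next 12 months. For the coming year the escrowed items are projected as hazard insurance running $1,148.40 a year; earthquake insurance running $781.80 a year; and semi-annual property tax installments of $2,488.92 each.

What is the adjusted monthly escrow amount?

Hazard insurance — $1,148.40 per year
Earthquake insurance — $781.80 per year
Property tax — $2,488.92 × 2 = $4,977.84 per year
Total annual escrow = $1,148.40 + $781.80 + $4,977.84 = $6,908.04
Monthly = $6,908.04 / 12 = $575.67
Shortage spread = $276.48 / 12 = $23.04/mo
Adjusted monthly = $575.67 + $23.04 = $598.71

$598.71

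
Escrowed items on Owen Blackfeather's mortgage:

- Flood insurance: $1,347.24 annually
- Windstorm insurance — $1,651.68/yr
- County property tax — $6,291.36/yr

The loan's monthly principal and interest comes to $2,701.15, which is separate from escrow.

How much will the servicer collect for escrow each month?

Flood insurance = $1,347.24 annually
Windstorm insurance = $1,651.68 annually
County property tax = $6,291.36 annually
Yearly total = $9,290.28
Monthly escrow = $9,290.28 / 12 = $774.19

$774.19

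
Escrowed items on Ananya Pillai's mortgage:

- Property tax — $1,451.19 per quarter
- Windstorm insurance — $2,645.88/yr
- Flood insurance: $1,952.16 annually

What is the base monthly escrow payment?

$866.90

Property tax = $1,451.19 × 4 = $5,804.76 per year
Windstorm insurance = $2,645.88 per year
Flood insurance = $1,952.16 per year
Combined annual = $5,804.76 + $2,645.88 + $1,952.16 = $10,402.80
Monthly escrow = $10,402.80 / 12 = $866.90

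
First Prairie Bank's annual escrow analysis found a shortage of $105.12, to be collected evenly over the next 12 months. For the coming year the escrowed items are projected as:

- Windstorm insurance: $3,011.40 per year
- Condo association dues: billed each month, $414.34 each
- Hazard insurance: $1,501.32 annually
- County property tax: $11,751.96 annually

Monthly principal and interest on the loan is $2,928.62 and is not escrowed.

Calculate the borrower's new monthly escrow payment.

$1,778.49

Windstorm insurance — $3,011.40 per year
Condo association dues — $414.34 × 12 = $4,972.08 per year
Hazard insurance — $1,501.32 per year
County property tax — $11,751.96 per year
Annual escrow total = $3,011.40 + $4,972.08 + $1,501.32 + $11,751.96 = $21,236.76
Monthly = $21,236.76 ÷ 12 = $1,769.73
Monthly shortage recovery: $105.12 / 12 = $8.76
Adjusted monthly = $1,769.73 + $8.76 = $1,778.49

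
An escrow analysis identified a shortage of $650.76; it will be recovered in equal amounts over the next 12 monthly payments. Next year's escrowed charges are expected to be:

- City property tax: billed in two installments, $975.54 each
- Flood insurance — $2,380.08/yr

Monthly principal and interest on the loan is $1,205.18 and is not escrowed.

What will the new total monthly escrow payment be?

$415.16

City property tax = $975.54 × 2 = $1,951.08
Flood insurance = $2,380.08
Annual escrow total = $1,951.08 + $2,380.08 = $4,331.16
Monthly = $4,331.16 ÷ 12 = $360.93
Shortage spread = $650.76 ÷ 12 = $54.23/mo
New monthly escrow = $360.93 + $54.23 = $415.16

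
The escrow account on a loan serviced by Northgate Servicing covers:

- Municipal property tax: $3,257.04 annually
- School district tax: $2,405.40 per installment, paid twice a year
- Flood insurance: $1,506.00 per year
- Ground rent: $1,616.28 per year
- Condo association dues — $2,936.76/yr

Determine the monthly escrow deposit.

$1,177.24

Municipal property tax = $3,257.04 annually
School district tax = $2,405.40 × 2 = $4,810.80 annually
Flood insurance = $1,506.00 annually
Ground rent = $1,616.28 annually
Condo association dues = $2,936.76 annually
Annual escrow total = $14,126.88
Per month = $14,126.88 ÷ 12 = $1,177.24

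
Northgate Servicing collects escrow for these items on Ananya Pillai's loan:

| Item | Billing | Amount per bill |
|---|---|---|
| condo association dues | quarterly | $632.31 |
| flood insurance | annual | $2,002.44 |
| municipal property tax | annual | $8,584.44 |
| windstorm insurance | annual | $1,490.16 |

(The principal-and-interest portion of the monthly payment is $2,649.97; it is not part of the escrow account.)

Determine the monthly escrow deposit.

$1,217.19

Condo association dues: $632.31 × 4 = $2,529.24
Flood insurance: $2,002.44
Municipal property tax: $8,584.44
Windstorm insurance: $1,490.16
Combined annual = $2,529.24 + $2,002.44 + $8,584.44 + $1,490.16 = $14,606.28
Base monthly escrow = $14,606.28 ÷ 12 = $1,217.19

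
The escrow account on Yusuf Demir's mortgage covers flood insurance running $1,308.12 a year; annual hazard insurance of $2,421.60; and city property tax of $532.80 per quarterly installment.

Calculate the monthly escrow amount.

$488.41

Flood insurance: $1,308.12
Hazard insurance: $2,421.60
City property tax: $532.80 × 4 = $2,131.20
Total per year = $5,860.92
Monthly escrow = $5,860.92 ÷ 12 = $488.41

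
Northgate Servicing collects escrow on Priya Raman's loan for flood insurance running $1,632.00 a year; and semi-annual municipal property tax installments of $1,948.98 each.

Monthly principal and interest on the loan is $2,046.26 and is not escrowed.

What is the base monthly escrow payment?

$460.83

Flood insurance: $1,632.00
Municipal property tax: $1,948.98 × 2 = $3,897.96
Yearly total = $5,529.96
Monthly escrow = $5,529.96 / 12 = $460.83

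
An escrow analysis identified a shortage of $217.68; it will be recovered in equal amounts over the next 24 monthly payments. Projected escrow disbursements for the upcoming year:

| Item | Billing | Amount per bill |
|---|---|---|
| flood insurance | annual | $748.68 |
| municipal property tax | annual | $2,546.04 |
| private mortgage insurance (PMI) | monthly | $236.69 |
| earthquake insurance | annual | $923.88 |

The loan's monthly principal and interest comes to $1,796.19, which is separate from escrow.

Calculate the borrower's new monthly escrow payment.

Flood insurance — $748.68
Municipal property tax — $2,546.04
Private mortgage insurance (PMI) — $236.69 × 12 = $2,840.28
Earthquake insurance — $923.88
Annual escrow total = $748.68 + $2,546.04 + $2,840.28 + $923.88 = $7,058.88
Per month = $7,058.88 / 12 = $588.24
Shortage per month = $217.68 / 24 = $9.07
Adjusted monthly = $588.24 + $9.07 = $597.31

$597.31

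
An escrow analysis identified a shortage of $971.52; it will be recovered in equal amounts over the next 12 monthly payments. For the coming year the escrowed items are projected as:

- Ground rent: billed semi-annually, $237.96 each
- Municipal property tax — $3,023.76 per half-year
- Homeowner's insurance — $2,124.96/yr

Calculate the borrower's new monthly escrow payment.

$801.66

Ground rent = $237.96 × 2 = $475.92/yr
Municipal property tax = $3,023.76 × 2 = $6,047.52/yr
Homeowner's insurance = $2,124.96/yr
Total annual escrow = $475.92 + $6,047.52 + $2,124.96 = $8,648.40
Base monthly escrow = $8,648.40 / 12 = $720.70
Monthly shortage recovery: $971.52 / 12 = $80.96
Adjusted monthly = $720.70 + $80.96 = $801.66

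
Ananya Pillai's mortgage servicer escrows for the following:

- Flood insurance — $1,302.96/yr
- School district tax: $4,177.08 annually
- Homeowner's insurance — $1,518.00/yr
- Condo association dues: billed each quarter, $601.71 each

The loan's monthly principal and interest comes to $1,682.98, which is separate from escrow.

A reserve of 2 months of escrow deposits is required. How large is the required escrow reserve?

Flood insurance = $1,302.96/yr
School district tax = $4,177.08/yr
Homeowner's insurance = $1,518.00/yr
Condo association dues = $601.71 × 4 = $2,406.84/yr
Combined annual = $9,404.88
Base monthly escrow = $9,404.88 / 12 = $783.74
Required cushion = 2 × $783.74 = $1,567.48

$1,567.48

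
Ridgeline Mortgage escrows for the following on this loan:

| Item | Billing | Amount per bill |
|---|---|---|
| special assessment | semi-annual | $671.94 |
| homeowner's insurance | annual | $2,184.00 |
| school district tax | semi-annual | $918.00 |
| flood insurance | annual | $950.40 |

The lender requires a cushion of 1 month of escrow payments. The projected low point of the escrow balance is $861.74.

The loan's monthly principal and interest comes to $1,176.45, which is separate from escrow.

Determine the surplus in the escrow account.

$335.55

Special assessment — $671.94 × 2 = $1,343.88/yr
Homeowner's insurance — $2,184.00/yr
School district tax — $918.00 × 2 = $1,836.00/yr
Flood insurance — $950.40/yr
Total annual escrow = $1,343.88 + $2,184.00 + $1,836.00 + $950.40 = $6,314.28
Base monthly escrow = $6,314.28 / 12 = $526.19
Cushion = 1 × $526.19 = $526.19
Surplus = $861.74 − $526.19 = $335.55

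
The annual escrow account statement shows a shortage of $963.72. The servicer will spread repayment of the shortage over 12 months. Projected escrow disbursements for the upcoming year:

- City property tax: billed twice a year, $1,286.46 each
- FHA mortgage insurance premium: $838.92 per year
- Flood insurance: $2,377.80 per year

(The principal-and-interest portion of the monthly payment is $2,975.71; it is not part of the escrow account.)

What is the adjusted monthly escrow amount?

$562.78

City property tax — $1,286.46 × 2 = $2,572.92/yr
FHA mortgage insurance premium — $838.92/yr
Flood insurance — $2,377.80/yr
Annual escrow total = $5,789.64
Monthly = $5,789.64 / 12 = $482.47
Shortage per month = $963.72 / 12 = $80.31
Adjusted monthly = $482.47 + $80.31 = $562.78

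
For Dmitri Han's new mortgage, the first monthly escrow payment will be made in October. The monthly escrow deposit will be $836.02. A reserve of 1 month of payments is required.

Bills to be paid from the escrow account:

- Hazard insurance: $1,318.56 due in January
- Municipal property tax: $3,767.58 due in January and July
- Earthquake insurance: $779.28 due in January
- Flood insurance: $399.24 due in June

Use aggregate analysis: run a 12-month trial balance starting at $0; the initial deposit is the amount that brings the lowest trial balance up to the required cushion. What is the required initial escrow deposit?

Cushion = 1 × $836.02 = $836.02
Trial balance (start $0, +$836.02 each month, − disbursements):
  Oct: +$836.02 → $836.02
  Nov: +$836.02 → $1,672.04
  Dec: +$836.02 → $2,508.06
  Jan: +$836.02 − $5,865.42 → -$2,521.34
  Feb: +$836.02 → -$1,685.32
  Mar: +$836.02 → -$849.30
  Apr: +$836.02 → -$13.28
  May: +$836.02 → $822.74
  Jun: +$836.02 − $399.24 → $1,259.52
  Jul: +$836.02 − $3,767.58 → -$1,672.04
  Aug: +$836.02 → -$836.02
  Sep: +$836.02 → $0.00
Lowest trial balance = -$2,521.34 (Jan)
Initial deposit = cushion − low point = $836.02 − (-$2,521.34) = $3,357.36

$3,357.36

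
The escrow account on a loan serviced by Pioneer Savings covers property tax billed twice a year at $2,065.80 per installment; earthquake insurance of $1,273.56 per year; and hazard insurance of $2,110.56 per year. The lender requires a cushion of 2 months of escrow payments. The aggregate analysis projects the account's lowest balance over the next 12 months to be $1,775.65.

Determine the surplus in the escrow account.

Property tax: $2,065.80 × 2 = $4,131.60 per year
Earthquake insurance: $1,273.56 per year
Hazard insurance: $2,110.56 per year
Yearly total = $4,131.60 + $1,273.56 + $2,110.56 = $7,515.72
Per month = $7,515.72 / 12 = $626.31
Required cushion = 2 × $626.31 = $1,252.62
Surplus = $1,775.65 − $1,252.62 = $523.03

$523.03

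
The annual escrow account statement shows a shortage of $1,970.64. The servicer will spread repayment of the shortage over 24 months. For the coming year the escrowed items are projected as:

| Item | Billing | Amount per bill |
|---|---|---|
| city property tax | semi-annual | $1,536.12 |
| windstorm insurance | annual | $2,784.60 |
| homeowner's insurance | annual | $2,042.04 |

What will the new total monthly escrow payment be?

$740.35

City property tax: $1,536.12 × 2 = $3,072.24
Windstorm insurance: $2,784.60
Homeowner's insurance: $2,042.04
Total per year = $7,898.88
Base monthly escrow = $7,898.88 / 12 = $658.24
Shortage spread = $1,970.64 / 24 = $82.11/mo
Adjusted monthly = $658.24 + $82.11 = $740.35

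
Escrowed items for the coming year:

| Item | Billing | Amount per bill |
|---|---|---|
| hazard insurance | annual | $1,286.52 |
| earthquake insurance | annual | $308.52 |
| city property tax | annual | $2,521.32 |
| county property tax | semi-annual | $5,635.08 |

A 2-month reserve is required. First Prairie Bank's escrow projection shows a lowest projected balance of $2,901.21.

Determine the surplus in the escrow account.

$336.79

Hazard insurance: $1,286.52 per year
Earthquake insurance: $308.52 per year
City property tax: $2,521.32 per year
County property tax: $5,635.08 × 2 = $11,270.16 per year
Total annual escrow = $15,386.52
Monthly = $15,386.52 / 12 = $1,282.21
Required cushion = 2 × $1,282.21 = $2,564.42
Excess over cushion: $2,901.21 − $2,564.42 = $336.79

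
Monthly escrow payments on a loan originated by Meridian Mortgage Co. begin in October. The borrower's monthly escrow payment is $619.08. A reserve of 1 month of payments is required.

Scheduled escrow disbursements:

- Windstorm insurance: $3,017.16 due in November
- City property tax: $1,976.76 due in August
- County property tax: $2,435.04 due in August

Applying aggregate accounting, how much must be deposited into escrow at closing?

$2,398.08

Cushion = 1 × $619.08 = $619.08
Trial balance (start $0, +$619.08 each month, − disbursements):
  Oct: +$619.08 → $619.08
  Nov: +$619.08 − $3,017.16 → -$1,779.00
  Dec: +$619.08 → -$1,159.92
  Jan: +$619.08 → -$540.84
  Feb: +$619.08 → $78.24
  Mar: +$619.08 → $697.32
  Apr: +$619.08 → $1,316.40
  May: +$619.08 → $1,935.48
  Jun: +$619.08 → $2,554.56
  Jul: +$619.08 → $3,173.64
  Aug: +$619.08 − $4,411.80 → -$619.08
  Sep: +$619.08 → $0.00
Lowest trial balance = -$1,779.00 (Nov)
Initial deposit = cushion − low point = $619.08 − (-$1,779.00) = $2,398.08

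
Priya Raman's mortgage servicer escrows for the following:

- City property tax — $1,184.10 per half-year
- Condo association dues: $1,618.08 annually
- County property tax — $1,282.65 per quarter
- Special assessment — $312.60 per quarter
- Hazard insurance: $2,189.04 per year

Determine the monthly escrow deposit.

City property tax — $1,184.10 × 2 = $2,368.20
Condo association dues — $1,618.08
County property tax — $1,282.65 × 4 = $5,130.60
Special assessment — $312.60 × 4 = $1,250.40
Hazard insurance — $2,189.04
Combined annual = $2,368.20 + $1,618.08 + $5,130.60 + $1,250.40 + $2,189.04 = $12,556.32
Monthly escrow = $12,556.32 ÷ 12 = $1,046.36

$1,046.36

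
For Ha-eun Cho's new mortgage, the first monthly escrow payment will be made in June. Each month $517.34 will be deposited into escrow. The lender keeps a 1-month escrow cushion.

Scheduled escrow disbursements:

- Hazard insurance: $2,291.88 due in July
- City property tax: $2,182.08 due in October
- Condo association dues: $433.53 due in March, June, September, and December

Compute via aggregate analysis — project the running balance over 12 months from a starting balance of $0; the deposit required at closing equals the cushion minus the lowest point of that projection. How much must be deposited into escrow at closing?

Cushion = 1 × $517.34 = $517.34
Trial balance (start $0, +$517.34 each month, − disbursements):
  Jun: +$517.34 − $433.53 → $83.81
  Jul: +$517.34 − $2,291.88 → -$1,690.73
  Aug: +$517.34 → -$1,173.39
  Sep: +$517.34 − $433.53 → -$1,089.58
  Oct: +$517.34 − $2,182.08 → -$2,754.32
  Nov: +$517.34 → -$2,236.98
  Dec: +$517.34 − $433.53 → -$2,153.17
  Jan: +$517.34 → -$1,635.83
  Feb: +$517.34 → -$1,118.49
  Mar: +$517.34 − $433.53 → -$1,034.68
  Apr: +$517.34 → -$517.34
  May: +$517.34 → $0.00
Lowest trial balance = -$2,754.32 (Oct)
Initial deposit = cushion − low point = $517.34 − (-$2,754.32) = $3,271.66

$3,271.66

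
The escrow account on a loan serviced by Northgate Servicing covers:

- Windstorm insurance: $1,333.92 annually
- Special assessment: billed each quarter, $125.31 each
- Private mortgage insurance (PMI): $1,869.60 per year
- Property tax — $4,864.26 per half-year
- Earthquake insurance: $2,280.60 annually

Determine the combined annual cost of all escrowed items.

$15,713.88

Windstorm insurance — $1,333.92 annually
Special assessment — $125.31 × 4 = $501.24 annually
Private mortgage insurance (PMI) — $1,869.60 annually
Property tax — $4,864.26 × 2 = $9,728.52 annually
Earthquake insurance — $2,280.60 annually
Annual escrow total = $1,333.92 + $501.24 + $1,869.60 + $9,728.52 + $2,280.60 = $15,713.88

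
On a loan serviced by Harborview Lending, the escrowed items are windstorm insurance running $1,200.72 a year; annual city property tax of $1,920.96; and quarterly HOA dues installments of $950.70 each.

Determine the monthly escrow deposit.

$577.04

Windstorm insurance — $1,200.72
City property tax — $1,920.96
HOA dues — $950.70 × 4 = $3,802.80
Annual escrow total = $6,924.48
Monthly escrow = $6,924.48 ÷ 12 = $577.04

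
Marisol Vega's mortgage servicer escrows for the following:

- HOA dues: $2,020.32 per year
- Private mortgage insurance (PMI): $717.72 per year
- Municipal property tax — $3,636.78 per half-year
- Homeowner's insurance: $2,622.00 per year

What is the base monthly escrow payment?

$1,052.80

HOA dues — $2,020.32 annually
Private mortgage insurance (PMI) — $717.72 annually
Municipal property tax — $3,636.78 × 2 = $7,273.56 annually
Homeowner's insurance — $2,622.00 annually
Combined annual = $2,020.32 + $717.72 + $7,273.56 + $2,622.00 = $12,633.60
Monthly escrow = $12,633.60 / 12 = $1,052.80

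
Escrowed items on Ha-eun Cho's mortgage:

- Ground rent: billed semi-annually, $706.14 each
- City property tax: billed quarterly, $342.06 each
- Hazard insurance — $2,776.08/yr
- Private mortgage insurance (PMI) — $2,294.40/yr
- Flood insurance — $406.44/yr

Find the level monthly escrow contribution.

$688.12

Ground rent = $706.14 × 2 = $1,412.28 annually
City property tax = $342.06 × 4 = $1,368.24 annually
Hazard insurance = $2,776.08 annually
Private mortgage insurance (PMI) = $2,294.40 annually
Flood insurance = $406.44 annually
Combined annual = $1,412.28 + $1,368.24 + $2,776.08 + $2,294.40 + $406.44 = $8,257.44
Base monthly escrow = $8,257.44 ÷ 12 = $688.12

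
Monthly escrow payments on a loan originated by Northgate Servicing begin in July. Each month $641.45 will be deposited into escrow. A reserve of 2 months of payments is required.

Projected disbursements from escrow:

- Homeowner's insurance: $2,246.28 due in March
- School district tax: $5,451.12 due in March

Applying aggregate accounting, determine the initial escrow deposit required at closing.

Cushion = 2 × $641.45 = $1,282.90
Trial balance (start $0, +$641.45 each month, − disbursements):
  Jul: +$641.45 → $641.45
  Aug: +$641.45 → $1,282.90
  Sep: +$641.45 → $1,924.35
  Oct: +$641.45 → $2,565.80
  Nov: +$641.45 → $3,207.25
  Dec: +$641.45 → $3,848.70
  Jan: +$641.45 → $4,490.15
  Feb: +$641.45 → $5,131.60
  Mar: +$641.45 − $7,697.40 → -$1,924.35
  Apr: +$641.45 → -$1,282.90
  May: +$641.45 → -$641.45
  Jun: +$641.45 → $0.00
Lowest trial balance = -$1,924.35 (Mar)
Initial deposit = cushion − low point = $1,282.90 − (-$1,924.35) = $3,207.25

$3,207.25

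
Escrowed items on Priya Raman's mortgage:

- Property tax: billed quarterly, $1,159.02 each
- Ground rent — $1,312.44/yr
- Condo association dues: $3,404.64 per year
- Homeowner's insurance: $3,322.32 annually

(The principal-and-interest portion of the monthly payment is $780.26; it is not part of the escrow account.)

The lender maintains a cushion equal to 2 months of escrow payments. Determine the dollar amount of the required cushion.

$2,112.58

Property tax — $1,159.02 × 4 = $4,636.08
Ground rent — $1,312.44
Condo association dues — $3,404.64
Homeowner's insurance — $3,322.32
Annual escrow total = $4,636.08 + $1,312.44 + $3,404.64 + $3,322.32 = $12,675.48
Monthly escrow = $12,675.48 ÷ 12 = $1,056.29
Required cushion = 2 × $1,056.29 = $2,112.58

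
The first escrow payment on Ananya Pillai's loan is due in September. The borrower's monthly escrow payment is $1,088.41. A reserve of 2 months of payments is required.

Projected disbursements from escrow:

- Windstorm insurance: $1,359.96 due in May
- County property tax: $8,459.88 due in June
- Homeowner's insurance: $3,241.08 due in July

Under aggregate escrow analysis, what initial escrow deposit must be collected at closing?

$3,265.23

Cushion = 2 × $1,088.41 = $2,176.82
Trial balance (start $0, +$1,088.41 each month, − disbursements):
  Sep: +$1,088.41 → $1,088.41
  Oct: +$1,088.41 → $2,176.82
  Nov: +$1,088.41 → $3,265.23
  Dec: +$1,088.41 → $4,353.64
  Jan: +$1,088.41 → $5,442.05
  Feb: +$1,088.41 → $6,530.46
  Mar: +$1,088.41 → $7,618.87
  Apr: +$1,088.41 → $8,707.28
  May: +$1,088.41 − $1,359.96 → $8,435.73
  Jun: +$1,088.41 − $8,459.88 → $1,064.26
  Jul: +$1,088.41 − $3,241.08 → -$1,088.41
  Aug: +$1,088.41 → $0.00
Lowest trial balance = -$1,088.41 (Jul)
Initial deposit = cushion − low point = $2,176.82 − (-$1,088.41) = $3,265.23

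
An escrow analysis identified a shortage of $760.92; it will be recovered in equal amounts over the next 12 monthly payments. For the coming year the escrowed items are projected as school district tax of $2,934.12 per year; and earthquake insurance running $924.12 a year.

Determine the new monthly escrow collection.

School district tax: $2,934.12 annually
Earthquake insurance: $924.12 annually
Yearly total = $3,858.24
Per month = $3,858.24 ÷ 12 = $321.52
Monthly shortage recovery: $760.92 ÷ 12 = $63.41
Adjusted monthly = $321.52 + $63.41 = $384.93

$384.93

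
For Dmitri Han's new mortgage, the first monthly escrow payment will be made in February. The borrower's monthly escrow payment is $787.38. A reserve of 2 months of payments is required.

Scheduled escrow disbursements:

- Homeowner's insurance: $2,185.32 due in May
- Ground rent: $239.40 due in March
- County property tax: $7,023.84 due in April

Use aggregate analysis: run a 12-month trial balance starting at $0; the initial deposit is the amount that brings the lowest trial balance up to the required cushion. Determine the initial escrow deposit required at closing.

$7,873.80

Cushion = 2 × $787.38 = $1,574.76
Trial balance (start $0, +$787.38 each month, − disbursements):
  Feb: +$787.38 → $787.38
  Mar: +$787.38 − $239.40 → $1,335.36
  Apr: +$787.38 − $7,023.84 → -$4,901.10
  May: +$787.38 − $2,185.32 → -$6,299.04
  Jun: +$787.38 → -$5,511.66
  Jul: +$787.38 → -$4,724.28
  Aug: +$787.38 → -$3,936.90
  Sep: +$787.38 → -$3,149.52
  Oct: +$787.38 → -$2,362.14
  Nov: +$787.38 → -$1,574.76
  Dec: +$787.38 → -$787.38
  Jan: +$787.38 → $0.00
Lowest trial balance = -$6,299.04 (May)
Initial deposit = cushion − low point = $1,574.76 − (-$6,299.04) = $7,873.80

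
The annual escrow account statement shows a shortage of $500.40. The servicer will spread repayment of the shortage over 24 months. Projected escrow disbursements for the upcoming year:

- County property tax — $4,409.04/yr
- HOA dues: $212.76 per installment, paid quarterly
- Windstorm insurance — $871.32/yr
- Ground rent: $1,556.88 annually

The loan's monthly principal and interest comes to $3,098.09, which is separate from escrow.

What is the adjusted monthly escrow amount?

$661.54

County property tax = $4,409.04 per year
HOA dues = $212.76 × 4 = $851.04 per year
Windstorm insurance = $871.32 per year
Ground rent = $1,556.88 per year
Annual escrow total = $4,409.04 + $851.04 + $871.32 + $1,556.88 = $7,688.28
Base monthly escrow = $7,688.28 / 12 = $640.69
Monthly shortage recovery: $500.40 / 24 = $20.85
Adjusted monthly = $640.69 + $20.85 = $661.54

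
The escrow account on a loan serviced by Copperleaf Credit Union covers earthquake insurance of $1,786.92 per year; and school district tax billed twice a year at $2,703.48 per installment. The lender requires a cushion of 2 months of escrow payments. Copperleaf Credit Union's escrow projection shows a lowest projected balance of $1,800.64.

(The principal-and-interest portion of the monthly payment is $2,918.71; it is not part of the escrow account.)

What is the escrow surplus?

Earthquake insurance — $1,786.92/yr
School district tax — $2,703.48 × 2 = $5,406.96/yr
Combined annual = $1,786.92 + $5,406.96 = $7,193.88
Base monthly escrow = $7,193.88 / 12 = $599.49
Required cushion = 2 × $599.49 = $1,198.98
Excess over cushion: $1,800.64 − $1,198.98 = $601.66

$601.66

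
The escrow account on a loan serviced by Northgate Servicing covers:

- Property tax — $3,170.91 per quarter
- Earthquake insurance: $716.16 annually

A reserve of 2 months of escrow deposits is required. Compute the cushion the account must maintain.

$2,233.30

Property tax = $3,170.91 × 4 = $12,683.64/yr
Earthquake insurance = $716.16/yr
Total annual escrow = $13,399.80
Monthly escrow = $13,399.80 / 12 = $1,116.65
Reserve = 2 × $1,116.65 = $2,233.30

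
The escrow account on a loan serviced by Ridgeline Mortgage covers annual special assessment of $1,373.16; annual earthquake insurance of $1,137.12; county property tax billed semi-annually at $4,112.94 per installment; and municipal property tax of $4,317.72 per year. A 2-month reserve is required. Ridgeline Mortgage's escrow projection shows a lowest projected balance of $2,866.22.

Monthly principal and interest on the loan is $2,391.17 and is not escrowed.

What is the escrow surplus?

$357.24

Special assessment: $1,373.16 per year
Earthquake insurance: $1,137.12 per year
County property tax: $4,112.94 × 2 = $8,225.88 per year
Municipal property tax: $4,317.72 per year
Total annual escrow = $15,053.88
Per month = $15,053.88 ÷ 12 = $1,254.49
Required cushion = 2 × $1,254.49 = $2,508.98
Surplus = $2,866.22 − $2,508.98 = $357.24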